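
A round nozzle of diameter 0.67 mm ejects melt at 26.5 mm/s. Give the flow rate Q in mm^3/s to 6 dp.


A = pi*(0.67/2)^2 = 0.35256524 mm^2
Q = 0.35256524 * 26.5 = 9.342979 mm^3/s


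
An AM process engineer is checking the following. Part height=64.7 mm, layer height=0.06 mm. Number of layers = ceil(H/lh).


Layers = ceil(64.7/0.06) = 1079


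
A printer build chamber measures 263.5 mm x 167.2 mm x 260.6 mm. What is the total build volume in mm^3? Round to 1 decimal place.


V = 263.5 * 167.2 * 260.6 = 11481306.3 mm^3


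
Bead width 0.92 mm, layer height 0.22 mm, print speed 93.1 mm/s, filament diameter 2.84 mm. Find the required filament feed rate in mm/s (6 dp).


Q = 0.92 * 0.22 * 93.1 = 18.84344 mm^3/s
A_fil = pi*(2.84/2)^2 = 6.33470743 mm^2
v_feed = 18.84344 / 6.33470743 = 2.974635 mm/s


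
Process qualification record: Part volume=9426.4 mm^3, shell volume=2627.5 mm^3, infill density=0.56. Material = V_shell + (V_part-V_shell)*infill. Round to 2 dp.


V_infill = (9426.4 - 2627.5) * 0.56 = 3807.38
V_total = 2627.5 + 3807.38 = 6434.88 mm^3


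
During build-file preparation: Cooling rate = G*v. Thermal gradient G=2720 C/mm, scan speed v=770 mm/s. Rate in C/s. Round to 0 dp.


CR = 2720 * 770 = 2094400 C/s


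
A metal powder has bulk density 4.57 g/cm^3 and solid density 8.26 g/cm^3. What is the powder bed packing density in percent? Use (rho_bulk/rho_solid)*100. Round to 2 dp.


Packing = (4.57/8.26)*100 = 55.33 %


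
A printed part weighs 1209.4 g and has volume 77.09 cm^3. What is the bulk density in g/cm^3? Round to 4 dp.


rho = 1209.4 / 77.09 = 15.6882 g/cm^3


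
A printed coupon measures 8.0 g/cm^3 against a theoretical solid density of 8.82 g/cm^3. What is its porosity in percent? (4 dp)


Porosity = (1-8.0/8.82)*100 = 9.2971 %


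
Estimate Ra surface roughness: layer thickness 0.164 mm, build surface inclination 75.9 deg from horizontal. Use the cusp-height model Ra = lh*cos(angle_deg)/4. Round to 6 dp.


Ra = 0.164 * cos(75.9) / 4 = 0.009988 mm


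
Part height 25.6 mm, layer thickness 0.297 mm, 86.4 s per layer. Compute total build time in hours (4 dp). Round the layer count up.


Layers = ceil(25.6/0.297) = 87
t = 87 * 86.4 / 3600 = 2.088 hrs


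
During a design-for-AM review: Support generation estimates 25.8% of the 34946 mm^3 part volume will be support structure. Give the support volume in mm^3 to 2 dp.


V_support = 34946 * 0.258 = 9016.07 mm^3


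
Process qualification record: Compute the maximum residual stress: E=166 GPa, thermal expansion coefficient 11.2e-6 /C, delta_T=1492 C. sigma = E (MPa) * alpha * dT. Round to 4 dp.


sigma = 166*1000 * 11.2e-6 * 1492 = 2773.9264 MPa


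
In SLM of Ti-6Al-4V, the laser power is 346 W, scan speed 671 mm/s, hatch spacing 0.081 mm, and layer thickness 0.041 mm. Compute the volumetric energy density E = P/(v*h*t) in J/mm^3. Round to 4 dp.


E = 346 / (671*0.081*0.041) = 155.269 J/mm^3


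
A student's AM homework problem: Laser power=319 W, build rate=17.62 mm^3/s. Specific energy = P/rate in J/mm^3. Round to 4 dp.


SE = 319 / 17.62 = 18.1044 J/mm^3


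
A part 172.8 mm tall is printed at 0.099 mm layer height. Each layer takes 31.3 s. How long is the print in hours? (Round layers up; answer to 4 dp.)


Layers = ceil(172.8/0.099) = 1746
t = 1746 * 31.3 / 3600 = 15.1805 hrs


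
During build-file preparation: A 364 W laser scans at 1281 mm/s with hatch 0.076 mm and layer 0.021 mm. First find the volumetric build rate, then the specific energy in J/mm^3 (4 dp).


Build rate = 1281 * 0.076 * 0.021 = 2.044476 mm^3/s
SE = 364 / 2.044476 = 178.0407 J/mm^3


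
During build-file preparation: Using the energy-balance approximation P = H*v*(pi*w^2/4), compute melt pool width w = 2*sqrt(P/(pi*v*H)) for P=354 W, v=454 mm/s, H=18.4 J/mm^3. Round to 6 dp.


w = 2*sqrt(354/(pi*454*18.4)) = 0.232284 mm


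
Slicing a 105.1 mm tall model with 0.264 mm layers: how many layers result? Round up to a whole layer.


Layers = ceil(105.1/0.264) = 399


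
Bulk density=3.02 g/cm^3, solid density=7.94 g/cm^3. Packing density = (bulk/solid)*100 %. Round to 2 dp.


Packing = (3.02/7.94)*100 = 38.04 %


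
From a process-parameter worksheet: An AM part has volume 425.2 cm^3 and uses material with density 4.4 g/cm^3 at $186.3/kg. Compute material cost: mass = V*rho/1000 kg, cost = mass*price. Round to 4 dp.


Mass = 425.2*4.4/1000 = 1.87088 kg
Cost = 1.87088 * 186.3 = 348.5449 $


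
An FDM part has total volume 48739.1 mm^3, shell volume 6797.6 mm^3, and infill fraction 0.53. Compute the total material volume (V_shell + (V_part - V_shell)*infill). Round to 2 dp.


V_infill = (48739.1 - 6797.6) * 0.53 = 22229.0
V_total = 6797.6 + 22229.0 = 29026.6 mm^3


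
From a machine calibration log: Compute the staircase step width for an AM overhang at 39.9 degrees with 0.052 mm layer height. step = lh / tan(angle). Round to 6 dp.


step = 0.052 / tan(39.9) = 0.062191 mm


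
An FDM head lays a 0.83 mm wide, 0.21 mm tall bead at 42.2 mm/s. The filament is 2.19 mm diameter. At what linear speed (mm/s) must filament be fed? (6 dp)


Q = 0.83 * 0.21 * 42.2 = 7.35546 mm^3/s
A_fil = pi*(2.19/2)^2 = 3.76684813 mm^2
v_feed = 7.35546 / 3.76684813 = 1.952683 mm/s


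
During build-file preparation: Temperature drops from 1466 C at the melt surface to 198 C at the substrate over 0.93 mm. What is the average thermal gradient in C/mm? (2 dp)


G = (1466-198)/0.93 = 1363.44 C/mm


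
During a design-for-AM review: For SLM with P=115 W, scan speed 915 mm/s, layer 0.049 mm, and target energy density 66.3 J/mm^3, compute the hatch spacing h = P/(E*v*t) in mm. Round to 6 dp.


h = 115 / (66.3*915*0.049) = 0.038687 mm


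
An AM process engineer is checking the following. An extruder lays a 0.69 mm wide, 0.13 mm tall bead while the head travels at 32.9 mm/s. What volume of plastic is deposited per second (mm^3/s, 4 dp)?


Rate = 0.69 * 0.13 * 32.9 = 2.9511 mm^3/s


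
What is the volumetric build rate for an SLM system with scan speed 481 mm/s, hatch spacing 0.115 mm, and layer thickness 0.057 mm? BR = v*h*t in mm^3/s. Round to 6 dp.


Rate = 481 * 0.115 * 0.057 = 3.152955 mm^3/s


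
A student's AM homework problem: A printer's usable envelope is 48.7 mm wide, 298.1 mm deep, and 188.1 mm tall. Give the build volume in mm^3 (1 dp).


V = 48.7 * 298.1 * 188.1 = 2730736.1 mm^3


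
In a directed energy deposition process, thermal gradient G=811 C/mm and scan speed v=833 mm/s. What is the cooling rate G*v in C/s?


CR = 811 * 833 = 675563 C/s


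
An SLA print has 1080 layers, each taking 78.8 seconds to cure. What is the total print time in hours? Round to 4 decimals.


t = 1080 * 78.8 / 3600 = 23.64 hrs


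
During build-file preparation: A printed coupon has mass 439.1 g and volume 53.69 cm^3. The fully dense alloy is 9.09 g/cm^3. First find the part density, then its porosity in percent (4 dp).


rho_part = 439.1 / 53.69 = 8.17843174 g/cm^3
Porosity = (1 - 8.17843174/9.09)*100 = 10.0283 %


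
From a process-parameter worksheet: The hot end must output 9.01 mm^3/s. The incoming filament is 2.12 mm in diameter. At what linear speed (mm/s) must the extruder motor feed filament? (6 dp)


A = pi*(2.12/2)^2 = 3.529894
v = 9.01 / 3.529894 = 2.552485 mm/s


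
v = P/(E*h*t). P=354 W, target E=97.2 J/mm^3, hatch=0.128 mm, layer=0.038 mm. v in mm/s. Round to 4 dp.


v = 354 / (97.2*0.128*0.038) = 748.7614 mm/s


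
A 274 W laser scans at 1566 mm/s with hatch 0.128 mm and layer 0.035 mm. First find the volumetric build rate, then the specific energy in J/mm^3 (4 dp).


Build rate = 1566 * 0.128 * 0.035 = 7.01568 mm^3/s
SE = 274 / 7.01568 = 39.0554 J/mm^3


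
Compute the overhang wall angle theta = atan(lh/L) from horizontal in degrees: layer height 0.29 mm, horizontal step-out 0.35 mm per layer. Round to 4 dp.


angle = atan(0.29/0.35) = 39.6442 degrees


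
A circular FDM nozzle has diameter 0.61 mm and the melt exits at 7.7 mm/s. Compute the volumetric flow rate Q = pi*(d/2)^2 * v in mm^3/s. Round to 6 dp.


A = pi*(0.61/2)^2 = 0.29224666 mm^2
Q = 0.29224666 * 7.7 = 2.250299 mm^3/s


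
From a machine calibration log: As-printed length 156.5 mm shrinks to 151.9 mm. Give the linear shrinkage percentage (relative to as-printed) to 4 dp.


Shrinkage = ((156.5-151.9)/156.5)*100 = 2.9393 %


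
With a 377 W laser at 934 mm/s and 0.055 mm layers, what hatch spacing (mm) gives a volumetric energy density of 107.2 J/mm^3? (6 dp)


h = 377 / (107.2*934*0.055) = 0.06846 mm


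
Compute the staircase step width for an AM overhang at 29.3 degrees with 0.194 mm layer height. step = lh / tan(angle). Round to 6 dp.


step = 0.194 / tan(29.3) = 0.345704 mm


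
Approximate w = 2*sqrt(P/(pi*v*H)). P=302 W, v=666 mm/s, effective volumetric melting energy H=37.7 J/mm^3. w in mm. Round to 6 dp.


w = 2*sqrt(302/(pi*666*37.7)) = 0.123752 mm


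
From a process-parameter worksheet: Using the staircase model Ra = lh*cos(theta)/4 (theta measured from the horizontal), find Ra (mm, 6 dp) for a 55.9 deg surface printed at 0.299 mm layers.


Ra = 0.299 * cos(55.9) / 4 = 0.041908 mm


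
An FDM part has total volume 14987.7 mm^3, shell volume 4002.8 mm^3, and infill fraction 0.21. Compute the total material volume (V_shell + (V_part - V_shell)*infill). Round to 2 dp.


V_infill = (14987.7 - 4002.8) * 0.21 = 2306.83
V_total = 4002.8 + 2306.83 = 6309.63 mm^3


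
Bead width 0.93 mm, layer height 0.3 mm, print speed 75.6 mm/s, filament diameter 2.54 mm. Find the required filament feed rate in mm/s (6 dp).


Q = 0.93 * 0.3 * 75.6 = 21.0924 mm^3/s
A_fil = pi*(2.54/2)^2 = 5.06707479 mm^2
v_feed = 21.0924 / 5.06707479 = 4.162638 mm/s


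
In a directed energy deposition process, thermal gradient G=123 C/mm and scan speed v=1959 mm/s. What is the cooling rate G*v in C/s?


CR = 123 * 1959 = 240957 C/s


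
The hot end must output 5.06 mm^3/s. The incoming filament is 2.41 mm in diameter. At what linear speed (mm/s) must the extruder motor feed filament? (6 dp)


A = pi*(2.41/2)^2 = 4.561671
v = 5.06 / 4.561671 = 1.109243 mm/s


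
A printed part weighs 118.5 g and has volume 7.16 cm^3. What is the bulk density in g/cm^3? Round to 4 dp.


rho = 118.5 / 7.16 = 16.5503 g/cm^3


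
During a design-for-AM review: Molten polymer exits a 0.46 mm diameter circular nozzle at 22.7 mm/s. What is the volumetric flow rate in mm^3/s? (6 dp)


A = pi*(0.46/2)^2 = 0.16619025 mm^2
Q = 0.16619025 * 22.7 = 3.772519 mm^3/s


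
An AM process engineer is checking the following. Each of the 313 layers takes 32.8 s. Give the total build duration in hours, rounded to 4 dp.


t = 313 * 32.8 / 3600 = 2.8518 hrs


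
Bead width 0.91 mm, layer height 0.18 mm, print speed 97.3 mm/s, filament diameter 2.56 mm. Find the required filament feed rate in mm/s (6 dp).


Q = 0.91 * 0.18 * 97.3 = 15.93774 mm^3/s
A_fil = pi*(2.56/2)^2 = 5.1471854 mm^2
v_feed = 15.93774 / 5.1471854 = 3.096399 mm/s


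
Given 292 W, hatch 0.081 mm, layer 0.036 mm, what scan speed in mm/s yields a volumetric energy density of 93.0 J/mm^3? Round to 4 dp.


v = 292 / (93.0*0.081*0.036) = 1076.7438 mm/s


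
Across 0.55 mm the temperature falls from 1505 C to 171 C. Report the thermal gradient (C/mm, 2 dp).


G = (1505-171)/0.55 = 2425.45 C/mm


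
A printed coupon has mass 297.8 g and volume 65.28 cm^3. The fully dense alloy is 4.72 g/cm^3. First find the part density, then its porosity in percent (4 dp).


rho_part = 297.8 / 65.28 = 4.56188725 g/cm^3
Porosity = (1 - 4.56188725/4.72)*100 = 3.3498 %


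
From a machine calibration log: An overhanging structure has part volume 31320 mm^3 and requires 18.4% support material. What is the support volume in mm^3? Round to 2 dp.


V_support = 31320 * 0.184 = 5762.88 mm^3


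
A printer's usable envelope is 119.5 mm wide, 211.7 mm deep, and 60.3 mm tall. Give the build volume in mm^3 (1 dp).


V = 119.5 * 211.7 * 60.3 = 1525478.4 mm^3


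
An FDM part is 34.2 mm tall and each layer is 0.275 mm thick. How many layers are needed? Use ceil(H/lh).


Layers = ceil(34.2/0.275) = 125


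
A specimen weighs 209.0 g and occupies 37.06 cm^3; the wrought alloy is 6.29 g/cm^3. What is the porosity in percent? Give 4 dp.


rho_part = 209.0 / 37.06 = 5.63950351 g/cm^3
Porosity = (1 - 5.63950351/6.29)*100 = 10.3418 %


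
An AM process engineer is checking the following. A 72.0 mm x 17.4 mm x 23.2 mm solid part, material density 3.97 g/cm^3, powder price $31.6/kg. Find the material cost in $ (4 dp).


V = 72.0 * 17.4 * 23.2 = 29064.96 mm^3 = 29.06496 cm^3
Mass = 29.06496 * 3.97 / 1000 = 0.11538789 kg
Cost = 0.11538789 * 31.6 = 3.6463 $


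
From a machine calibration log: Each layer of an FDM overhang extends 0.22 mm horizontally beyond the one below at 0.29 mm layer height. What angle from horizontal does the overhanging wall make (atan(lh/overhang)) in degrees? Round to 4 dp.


angle = atan(0.29/0.22) = 52.8153 degrees


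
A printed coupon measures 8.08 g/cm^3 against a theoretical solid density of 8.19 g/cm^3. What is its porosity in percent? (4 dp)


Porosity = (1-8.08/8.19)*100 = 1.3431 %


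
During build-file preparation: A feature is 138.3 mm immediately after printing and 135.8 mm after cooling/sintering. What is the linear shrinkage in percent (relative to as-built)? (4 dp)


Shrinkage = ((138.3-135.8)/138.3)*100 = 1.8077 %


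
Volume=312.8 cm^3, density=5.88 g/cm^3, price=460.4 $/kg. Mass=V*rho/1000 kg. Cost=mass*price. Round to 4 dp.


Mass = 312.8*5.88/1000 = 1.839264 kg
Cost = 1.839264 * 460.4 = 846.7971 $


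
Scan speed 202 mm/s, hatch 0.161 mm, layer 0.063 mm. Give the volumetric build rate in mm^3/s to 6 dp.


Rate = 202 * 0.161 * 0.063 = 2.048886 mm^3/s


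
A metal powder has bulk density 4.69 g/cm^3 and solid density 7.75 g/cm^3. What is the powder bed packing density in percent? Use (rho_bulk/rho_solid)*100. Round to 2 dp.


Packing = (4.69/7.75)*100 = 60.52 %


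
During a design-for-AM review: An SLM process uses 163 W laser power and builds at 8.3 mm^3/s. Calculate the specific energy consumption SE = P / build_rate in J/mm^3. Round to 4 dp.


SE = 163 / 8.3 = 19.6386 J/mm^3


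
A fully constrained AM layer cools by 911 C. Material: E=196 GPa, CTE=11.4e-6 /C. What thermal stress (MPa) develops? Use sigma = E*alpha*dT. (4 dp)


sigma = 196*1000 * 11.4e-6 * 911 = 2035.5384 MPa


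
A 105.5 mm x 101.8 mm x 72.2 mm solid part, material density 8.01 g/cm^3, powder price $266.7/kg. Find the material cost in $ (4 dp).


V = 105.5 * 101.8 * 72.2 = 775420.78 mm^3 = 775.42078 cm^3
Mass = 775.42078 * 8.01 / 1000 = 6.21112045 kg
Cost = 6.21112045 * 266.7 = 1656.5058 $


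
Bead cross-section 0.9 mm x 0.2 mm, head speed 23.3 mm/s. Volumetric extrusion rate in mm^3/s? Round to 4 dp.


Rate = 0.9 * 0.2 * 23.3 = 4.194 mm^3/s


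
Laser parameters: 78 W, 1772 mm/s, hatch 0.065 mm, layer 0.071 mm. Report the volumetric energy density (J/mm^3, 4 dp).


E = 78 / (1772*0.065*0.071) = 9.538 J/mm^3


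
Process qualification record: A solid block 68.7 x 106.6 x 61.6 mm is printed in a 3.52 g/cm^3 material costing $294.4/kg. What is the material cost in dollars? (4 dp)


V = 68.7 * 106.6 * 61.6 = 451122.672 mm^3 = 451.122672 cm^3
Mass = 451.122672 * 3.52 / 1000 = 1.58795181 kg
Cost = 1.58795181 * 294.4 = 467.493 $


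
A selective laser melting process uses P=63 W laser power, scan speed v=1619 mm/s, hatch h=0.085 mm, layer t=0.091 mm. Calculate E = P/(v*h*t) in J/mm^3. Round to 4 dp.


E = 63 / (1619*0.085*0.091) = 5.0308 J/mm^3


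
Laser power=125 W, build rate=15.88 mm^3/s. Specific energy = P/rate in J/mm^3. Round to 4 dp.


SE = 125 / 15.88 = 7.8715 J/mm^3


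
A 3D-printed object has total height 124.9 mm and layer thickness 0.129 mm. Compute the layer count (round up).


Layers = ceil(124.9/0.129) = 969


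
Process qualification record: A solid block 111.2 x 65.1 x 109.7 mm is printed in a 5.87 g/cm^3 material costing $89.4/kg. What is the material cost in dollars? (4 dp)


V = 111.2 * 65.1 * 109.7 = 794131.464 mm^3 = 794.131464 cm^3
Mass = 794.131464 * 5.87 / 1000 = 4.66155169 kg
Cost = 4.66155169 * 89.4 = 416.7427 $


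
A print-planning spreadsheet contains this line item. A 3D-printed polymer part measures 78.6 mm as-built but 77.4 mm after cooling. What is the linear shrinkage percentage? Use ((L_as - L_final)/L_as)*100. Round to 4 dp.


Shrinkage = ((78.6-77.4)/78.6)*100 = 1.5267 %


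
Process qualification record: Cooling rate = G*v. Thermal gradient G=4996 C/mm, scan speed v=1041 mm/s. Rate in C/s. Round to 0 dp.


CR = 4996 * 1041 = 5200836 C/s


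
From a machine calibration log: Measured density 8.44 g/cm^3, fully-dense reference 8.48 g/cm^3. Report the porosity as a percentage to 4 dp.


Porosity = (1-8.44/8.48)*100 = 0.4717 %


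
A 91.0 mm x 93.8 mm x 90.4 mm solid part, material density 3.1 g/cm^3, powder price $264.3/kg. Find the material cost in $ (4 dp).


V = 91.0 * 93.8 * 90.4 = 771636.32 mm^3 = 771.63632 cm^3
Mass = 771.63632 * 3.1 / 1000 = 2.39207259 kg
Cost = 2.39207259 * 264.3 = 632.2248 $


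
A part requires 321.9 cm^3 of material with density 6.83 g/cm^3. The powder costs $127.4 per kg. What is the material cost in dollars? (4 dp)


Mass = 321.9*6.83/1000 = 2.198577 kg
Cost = 2.198577 * 127.4 = 280.0987 $


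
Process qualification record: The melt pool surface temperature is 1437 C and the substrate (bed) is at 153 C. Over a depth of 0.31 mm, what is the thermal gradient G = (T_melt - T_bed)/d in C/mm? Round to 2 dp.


G = (1437-153)/0.31 = 4141.94 C/mm


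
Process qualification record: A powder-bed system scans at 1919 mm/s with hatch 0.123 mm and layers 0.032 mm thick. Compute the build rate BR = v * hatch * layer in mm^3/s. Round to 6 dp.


Rate = 1919 * 0.123 * 0.032 = 7.553184 mm^3/s


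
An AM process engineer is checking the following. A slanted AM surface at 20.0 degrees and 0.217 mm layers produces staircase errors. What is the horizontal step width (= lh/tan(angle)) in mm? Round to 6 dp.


step = 0.217 / tan(20.0) = 0.596203 mm


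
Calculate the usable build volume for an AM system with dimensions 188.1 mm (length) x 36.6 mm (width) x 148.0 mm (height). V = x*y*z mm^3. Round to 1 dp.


V = 188.1 * 36.6 * 148.0 = 1018900.1 mm^3


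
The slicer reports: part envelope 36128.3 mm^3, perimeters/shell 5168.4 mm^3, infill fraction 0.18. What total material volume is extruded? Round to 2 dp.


V_infill = (36128.3 - 5168.4) * 0.18 = 5572.78
V_total = 5168.4 + 5572.78 = 10741.18 mm^3


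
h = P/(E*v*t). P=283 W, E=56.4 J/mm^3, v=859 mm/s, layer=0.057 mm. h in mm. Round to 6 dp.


h = 283 / (56.4*859*0.057) = 0.10248 mm


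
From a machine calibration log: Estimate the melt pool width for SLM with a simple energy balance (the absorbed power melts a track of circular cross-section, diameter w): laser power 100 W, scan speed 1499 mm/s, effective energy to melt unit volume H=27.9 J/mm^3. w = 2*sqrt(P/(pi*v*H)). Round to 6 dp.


w = 2*sqrt(100/(pi*1499*27.9)) = 0.055176 mm


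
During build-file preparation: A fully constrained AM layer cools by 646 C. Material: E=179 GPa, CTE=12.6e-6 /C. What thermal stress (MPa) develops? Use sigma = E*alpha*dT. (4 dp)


sigma = 179*1000 * 12.6e-6 * 646 = 1456.9884 MPa


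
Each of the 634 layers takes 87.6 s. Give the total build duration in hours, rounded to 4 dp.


t = 634 * 87.6 / 3600 = 15.4273 hrs


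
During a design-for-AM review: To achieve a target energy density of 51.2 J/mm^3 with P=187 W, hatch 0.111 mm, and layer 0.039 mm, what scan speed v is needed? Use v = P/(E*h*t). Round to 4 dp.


v = 187 / (51.2*0.111*0.039) = 843.6922 mm/s


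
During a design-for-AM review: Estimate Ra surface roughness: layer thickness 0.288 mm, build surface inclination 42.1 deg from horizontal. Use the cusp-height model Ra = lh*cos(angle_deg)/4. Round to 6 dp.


Ra = 0.288 * cos(42.1) / 4 = 0.053422 mm


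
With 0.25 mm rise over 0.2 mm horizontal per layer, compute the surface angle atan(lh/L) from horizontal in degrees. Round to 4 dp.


angle = atan(0.25/0.2) = 51.3402 degrees


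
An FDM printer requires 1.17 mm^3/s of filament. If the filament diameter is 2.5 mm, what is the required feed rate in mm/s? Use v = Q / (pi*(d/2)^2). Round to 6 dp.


A = pi*(2.5/2)^2 = 4.908739
v = 1.17 / 4.908739 = 0.23835 mm/s


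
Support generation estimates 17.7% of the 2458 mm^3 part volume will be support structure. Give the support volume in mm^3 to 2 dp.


V_support = 2458 * 0.177 = 435.07 mm^3


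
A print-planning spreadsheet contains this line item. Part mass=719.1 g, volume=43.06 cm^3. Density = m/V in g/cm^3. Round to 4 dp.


rho = 719.1 / 43.06 = 16.7 g/cm^3


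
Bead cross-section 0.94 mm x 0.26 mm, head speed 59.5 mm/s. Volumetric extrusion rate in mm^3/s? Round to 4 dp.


Rate = 0.94 * 0.26 * 59.5 = 14.5418 mm^3/s


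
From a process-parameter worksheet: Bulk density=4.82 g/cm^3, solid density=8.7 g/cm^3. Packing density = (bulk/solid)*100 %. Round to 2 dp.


Packing = (4.82/8.7)*100 = 55.4 %


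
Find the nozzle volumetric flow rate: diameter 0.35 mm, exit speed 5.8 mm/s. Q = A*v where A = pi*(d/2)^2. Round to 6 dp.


A = pi*(0.35/2)^2 = 0.09621128 mm^2
Q = 0.09621128 * 5.8 = 0.558025 mm^3/s


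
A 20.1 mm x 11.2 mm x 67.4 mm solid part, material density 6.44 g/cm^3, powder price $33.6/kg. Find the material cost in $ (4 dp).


V = 20.1 * 11.2 * 67.4 = 15173.088 mm^3 = 15.173088 cm^3
Mass = 15.173088 * 6.44 / 1000 = 0.09771469 kg
Cost = 0.09771469 * 33.6 = 3.2832 $


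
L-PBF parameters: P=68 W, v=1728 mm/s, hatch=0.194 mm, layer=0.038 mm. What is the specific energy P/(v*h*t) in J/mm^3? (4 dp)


Build rate = 1728 * 0.194 * 0.038 = 12.738816 mm^3/s
SE = 68 / 12.738816 = 5.338 J/mm^3


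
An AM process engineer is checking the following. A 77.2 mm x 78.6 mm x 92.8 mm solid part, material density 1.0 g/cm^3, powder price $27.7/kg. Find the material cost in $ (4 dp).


V = 77.2 * 78.6 * 92.8 = 563102.976 mm^3 = 563.102976 cm^3
Mass = 563.102976 * 1.0 / 1000 = 0.56310298 kg
Cost = 0.56310298 * 27.7 = 15.598 $


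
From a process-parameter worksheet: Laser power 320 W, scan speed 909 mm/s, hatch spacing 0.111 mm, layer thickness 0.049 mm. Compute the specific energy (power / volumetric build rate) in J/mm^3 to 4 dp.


Build rate = 909 * 0.111 * 0.049 = 4.944051 mm^3/s
SE = 320 / 4.944051 = 64.7243 J/mm^3


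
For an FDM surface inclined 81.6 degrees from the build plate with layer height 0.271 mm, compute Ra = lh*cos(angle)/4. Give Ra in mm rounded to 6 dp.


Ra = 0.271 * cos(81.6) / 4 = 0.009897 mm


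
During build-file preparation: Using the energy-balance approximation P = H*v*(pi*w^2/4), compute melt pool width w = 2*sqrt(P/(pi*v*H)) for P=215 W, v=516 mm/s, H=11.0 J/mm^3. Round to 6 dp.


w = 2*sqrt(215/(pi*516*11.0)) = 0.21961 mm


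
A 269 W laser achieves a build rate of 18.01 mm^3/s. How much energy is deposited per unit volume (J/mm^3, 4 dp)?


SE = 269 / 18.01 = 14.9361 J/mm^3


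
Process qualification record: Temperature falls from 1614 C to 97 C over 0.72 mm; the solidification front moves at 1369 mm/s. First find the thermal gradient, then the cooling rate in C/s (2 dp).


G = (1614-97)/0.72 = 2106.94444444 C/mm
CR = 2106.94444444 * 1369 = 2884406.94 C/s


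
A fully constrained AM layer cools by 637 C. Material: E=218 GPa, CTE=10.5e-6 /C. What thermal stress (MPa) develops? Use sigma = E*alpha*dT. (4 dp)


sigma = 218*1000 * 10.5e-6 * 637 = 1458.093 MPa


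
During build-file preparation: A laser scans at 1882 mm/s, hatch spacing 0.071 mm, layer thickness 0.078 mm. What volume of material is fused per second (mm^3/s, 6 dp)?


Rate = 1882 * 0.071 * 0.078 = 10.422516 mm^3/s


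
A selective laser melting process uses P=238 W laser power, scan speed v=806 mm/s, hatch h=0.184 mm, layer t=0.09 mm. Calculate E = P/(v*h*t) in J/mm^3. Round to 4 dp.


E = 238 / (806*0.184*0.09) = 17.8312 J/mm^3


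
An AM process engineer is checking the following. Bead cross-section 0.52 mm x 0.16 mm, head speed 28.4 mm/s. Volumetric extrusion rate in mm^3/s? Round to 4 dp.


Rate = 0.52 * 0.16 * 28.4 = 2.3629 mm^3/s


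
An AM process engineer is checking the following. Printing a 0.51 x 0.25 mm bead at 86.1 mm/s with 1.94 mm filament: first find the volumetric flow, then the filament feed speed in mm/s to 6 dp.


Q = 0.51 * 0.25 * 86.1 = 10.97775 mm^3/s
A_fil = pi*(1.94/2)^2 = 2.95592453 mm^2
v_feed = 10.97775 / 2.95592453 = 3.713813 mm/s


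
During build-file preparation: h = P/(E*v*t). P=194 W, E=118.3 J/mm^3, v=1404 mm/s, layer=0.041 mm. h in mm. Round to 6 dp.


h = 194 / (118.3*1404*0.041) = 0.028488 mm


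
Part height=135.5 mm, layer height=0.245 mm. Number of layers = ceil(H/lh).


Layers = ceil(135.5/0.245) = 554


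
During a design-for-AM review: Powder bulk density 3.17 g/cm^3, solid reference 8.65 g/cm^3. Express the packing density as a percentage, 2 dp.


Packing = (3.17/8.65)*100 = 36.65 %


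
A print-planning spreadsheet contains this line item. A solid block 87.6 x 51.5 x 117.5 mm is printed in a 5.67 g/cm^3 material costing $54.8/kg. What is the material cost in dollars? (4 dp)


V = 87.6 * 51.5 * 117.5 = 530089.5 mm^3 = 530.0895 cm^3
Mass = 530.0895 * 5.67 / 1000 = 3.00560747 kg
Cost = 3.00560747 * 54.8 = 164.7073 $


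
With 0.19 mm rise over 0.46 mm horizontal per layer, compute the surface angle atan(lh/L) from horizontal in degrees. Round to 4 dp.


angle = atan(0.19/0.46) = 22.4428 degrees


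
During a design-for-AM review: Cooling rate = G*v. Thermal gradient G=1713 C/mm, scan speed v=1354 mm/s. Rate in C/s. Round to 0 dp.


CR = 1713 * 1354 = 2319402 C/s


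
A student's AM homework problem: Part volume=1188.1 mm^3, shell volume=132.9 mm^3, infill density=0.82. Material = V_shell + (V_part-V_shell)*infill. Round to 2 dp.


V_infill = (1188.1 - 132.9) * 0.82 = 865.26
V_total = 132.9 + 865.26 = 998.16 mm^3


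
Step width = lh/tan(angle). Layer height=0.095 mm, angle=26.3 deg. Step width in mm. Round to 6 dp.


step = 0.095 / tan(26.3) = 0.192218 mm


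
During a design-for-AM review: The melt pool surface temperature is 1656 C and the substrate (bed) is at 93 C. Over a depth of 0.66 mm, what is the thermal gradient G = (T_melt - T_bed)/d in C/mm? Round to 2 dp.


G = (1656-93)/0.66 = 2368.18 C/mm


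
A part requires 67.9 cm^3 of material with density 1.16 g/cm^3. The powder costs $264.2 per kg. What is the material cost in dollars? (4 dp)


Mass = 67.9*1.16/1000 = 0.078764 kg
Cost = 0.078764 * 264.2 = 20.8094 $


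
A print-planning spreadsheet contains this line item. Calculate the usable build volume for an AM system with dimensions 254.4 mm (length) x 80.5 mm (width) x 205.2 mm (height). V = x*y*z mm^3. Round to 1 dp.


V = 254.4 * 80.5 * 205.2 = 4202331.8 mm^3


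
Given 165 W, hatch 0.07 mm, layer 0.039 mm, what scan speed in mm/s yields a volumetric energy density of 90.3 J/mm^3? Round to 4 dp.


v = 165 / (90.3*0.07*0.039) = 669.3196 mm/s


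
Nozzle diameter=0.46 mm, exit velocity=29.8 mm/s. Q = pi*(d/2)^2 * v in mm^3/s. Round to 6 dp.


A = pi*(0.46/2)^2 = 0.16619025 mm^2
Q = 0.16619025 * 29.8 = 4.952469 mm^3/s


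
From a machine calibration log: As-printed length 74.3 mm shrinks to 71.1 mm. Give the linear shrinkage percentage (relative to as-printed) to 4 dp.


Shrinkage = ((74.3-71.1)/74.3)*100 = 4.3069 %


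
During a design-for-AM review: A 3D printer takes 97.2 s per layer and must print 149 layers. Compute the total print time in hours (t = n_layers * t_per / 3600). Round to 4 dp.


t = 149 * 97.2 / 3600 = 4.023 hrs


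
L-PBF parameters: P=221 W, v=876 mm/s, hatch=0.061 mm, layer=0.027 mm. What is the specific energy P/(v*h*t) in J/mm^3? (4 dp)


Build rate = 876 * 0.061 * 0.027 = 1.442772 mm^3/s
SE = 221 / 1.442772 = 153.1774 J/mm^3


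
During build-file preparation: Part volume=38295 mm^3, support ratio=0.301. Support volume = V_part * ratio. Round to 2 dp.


V_support = 38295 * 0.301 = 11526.8 mm^3


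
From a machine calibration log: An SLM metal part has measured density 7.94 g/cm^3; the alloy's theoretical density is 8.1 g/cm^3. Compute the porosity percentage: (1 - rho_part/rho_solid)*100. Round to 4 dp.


Porosity = (1-7.94/8.1)*100 = 1.9753 %


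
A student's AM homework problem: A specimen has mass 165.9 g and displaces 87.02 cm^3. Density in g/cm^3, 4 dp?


rho = 165.9 / 87.02 = 1.9065 g/cm^3


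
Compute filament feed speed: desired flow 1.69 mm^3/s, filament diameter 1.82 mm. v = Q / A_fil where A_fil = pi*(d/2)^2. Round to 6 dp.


A = pi*(1.82/2)^2 = 2.601553
v = 1.69 / 2.601553 = 0.649612 mm/s


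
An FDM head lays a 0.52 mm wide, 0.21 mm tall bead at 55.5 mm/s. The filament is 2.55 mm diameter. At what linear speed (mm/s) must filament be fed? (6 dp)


Q = 0.52 * 0.21 * 55.5 = 6.0606 mm^3/s
A_fil = pi*(2.55/2)^2 = 5.10705156 mm^2
v_feed = 6.0606 / 5.10705156 = 1.186712 mm/s


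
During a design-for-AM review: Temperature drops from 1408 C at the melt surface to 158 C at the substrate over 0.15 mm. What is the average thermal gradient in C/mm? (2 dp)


G = (1408-158)/0.15 = 8333.33 C/mm


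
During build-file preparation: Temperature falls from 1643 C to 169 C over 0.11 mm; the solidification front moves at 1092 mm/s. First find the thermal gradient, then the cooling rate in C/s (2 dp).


G = (1643-169)/0.11 = 13400.0 C/mm
CR = 13400.0 * 1092 = 14632800.0 C/s


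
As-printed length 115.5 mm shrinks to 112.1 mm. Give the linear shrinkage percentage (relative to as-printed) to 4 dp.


Shrinkage = ((115.5-112.1)/115.5)*100 = 2.9437 %


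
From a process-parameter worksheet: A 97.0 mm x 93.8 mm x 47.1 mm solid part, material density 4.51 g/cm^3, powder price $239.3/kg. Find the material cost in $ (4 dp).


V = 97.0 * 93.8 * 47.1 = 428544.06 mm^3 = 428.54406 cm^3
Mass = 428.54406 * 4.51 / 1000 = 1.93273371 kg
Cost = 1.93273371 * 239.3 = 462.5032 $


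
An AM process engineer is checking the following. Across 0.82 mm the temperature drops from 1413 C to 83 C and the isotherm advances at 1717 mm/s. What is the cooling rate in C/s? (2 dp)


G = (1413-83)/0.82 = 1621.95121951 C/mm
CR = 1621.95121951 * 1717 = 2784890.24 C/s


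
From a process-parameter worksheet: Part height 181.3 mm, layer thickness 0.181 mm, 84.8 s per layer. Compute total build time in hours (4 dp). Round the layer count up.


Layers = ceil(181.3/0.181) = 1002
t = 1002 * 84.8 / 3600 = 23.6027 hrs


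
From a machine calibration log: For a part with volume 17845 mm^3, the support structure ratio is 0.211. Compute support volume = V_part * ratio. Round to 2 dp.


V_support = 17845 * 0.211 = 3765.3 mm^3


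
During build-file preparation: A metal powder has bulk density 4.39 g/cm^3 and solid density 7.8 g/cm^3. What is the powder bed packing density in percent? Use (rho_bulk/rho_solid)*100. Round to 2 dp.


Packing = (4.39/7.8)*100 = 56.28 %


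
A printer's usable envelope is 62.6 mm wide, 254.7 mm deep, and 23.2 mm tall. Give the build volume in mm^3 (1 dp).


V = 62.6 * 254.7 * 23.2 = 369905.9 mm^3


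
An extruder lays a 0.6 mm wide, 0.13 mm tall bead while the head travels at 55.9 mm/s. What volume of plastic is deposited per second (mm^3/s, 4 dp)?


Rate = 0.6 * 0.13 * 55.9 = 4.3602 mm^3/s


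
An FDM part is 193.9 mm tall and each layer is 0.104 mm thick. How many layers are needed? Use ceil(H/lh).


Layers = ceil(193.9/0.104) = 1865


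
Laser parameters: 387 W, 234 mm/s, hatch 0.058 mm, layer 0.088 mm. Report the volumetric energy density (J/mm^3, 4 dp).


E = 387 / (234*0.058*0.088) = 324.0294 J/mm^3


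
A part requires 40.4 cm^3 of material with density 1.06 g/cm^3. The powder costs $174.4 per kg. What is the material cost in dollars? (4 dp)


Mass = 40.4*1.06/1000 = 0.042824 kg
Cost = 0.042824 * 174.4 = 7.4685 $


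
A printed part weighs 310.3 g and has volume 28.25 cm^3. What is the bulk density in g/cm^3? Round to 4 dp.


rho = 310.3 / 28.25 = 10.9841 g/cm^3


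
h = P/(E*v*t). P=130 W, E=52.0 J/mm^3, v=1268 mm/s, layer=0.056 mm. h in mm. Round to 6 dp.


h = 130 / (52.0*1268*0.056) = 0.035207 mm


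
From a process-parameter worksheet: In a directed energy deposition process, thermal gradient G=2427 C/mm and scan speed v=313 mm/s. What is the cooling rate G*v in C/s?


CR = 2427 * 313 = 759651 C/s


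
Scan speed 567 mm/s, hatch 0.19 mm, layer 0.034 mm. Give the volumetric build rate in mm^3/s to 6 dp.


Rate = 567 * 0.19 * 0.034 = 3.66282 mm^3/s


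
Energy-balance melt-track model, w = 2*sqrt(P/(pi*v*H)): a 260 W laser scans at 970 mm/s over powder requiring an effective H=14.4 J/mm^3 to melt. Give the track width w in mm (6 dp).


w = 2*sqrt(260/(pi*970*14.4)) = 0.153948 mm


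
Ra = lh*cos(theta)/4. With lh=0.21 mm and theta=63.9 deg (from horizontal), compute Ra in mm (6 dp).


Ra = 0.21 * cos(63.9) / 4 = 0.023097 mm


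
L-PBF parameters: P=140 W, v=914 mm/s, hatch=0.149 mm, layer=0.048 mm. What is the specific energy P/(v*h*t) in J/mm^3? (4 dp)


Build rate = 914 * 0.149 * 0.048 = 6.536928 mm^3/s
SE = 140 / 6.536928 = 21.4168 J/mm^3


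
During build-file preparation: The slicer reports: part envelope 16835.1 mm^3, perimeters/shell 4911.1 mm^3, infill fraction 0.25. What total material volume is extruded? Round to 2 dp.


V_infill = (16835.1 - 4911.1) * 0.25 = 2981.0
V_total = 4911.1 + 2981.0 = 7892.1 mm^3


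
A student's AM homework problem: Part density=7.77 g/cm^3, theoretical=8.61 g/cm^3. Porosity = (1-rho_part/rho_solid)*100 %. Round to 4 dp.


Porosity = (1-7.77/8.61)*100 = 9.7561 %


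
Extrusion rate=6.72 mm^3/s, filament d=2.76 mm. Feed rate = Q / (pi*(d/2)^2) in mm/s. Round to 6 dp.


A = pi*(2.76/2)^2 = 5.982849
v = 6.72 / 5.982849 = 1.123211 mm/s


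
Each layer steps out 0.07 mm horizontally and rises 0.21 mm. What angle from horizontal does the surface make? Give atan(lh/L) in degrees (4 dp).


angle = atan(0.21/0.07) = 71.5651 degrees


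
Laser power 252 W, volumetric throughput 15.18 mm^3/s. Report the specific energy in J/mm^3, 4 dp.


SE = 252 / 15.18 = 16.6008 J/mm^3


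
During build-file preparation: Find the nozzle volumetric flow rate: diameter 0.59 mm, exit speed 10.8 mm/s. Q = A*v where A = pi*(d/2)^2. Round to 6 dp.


A = pi*(0.59/2)^2 = 0.2733971 mm^2
Q = 0.2733971 * 10.8 = 2.952689 mm^3/s


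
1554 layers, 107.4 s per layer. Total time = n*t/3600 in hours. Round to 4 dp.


t = 1554 * 107.4 / 3600 = 46.361 hrs


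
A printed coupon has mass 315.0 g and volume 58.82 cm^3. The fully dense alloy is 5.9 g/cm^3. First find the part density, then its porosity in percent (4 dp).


rho_part = 315.0 / 58.82 = 5.35532132 g/cm^3
Porosity = (1 - 5.35532132/5.9)*100 = 9.2318 %


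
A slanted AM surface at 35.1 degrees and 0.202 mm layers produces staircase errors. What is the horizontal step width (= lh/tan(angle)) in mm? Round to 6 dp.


step = 0.202 / tan(35.1) = 0.287417 mm


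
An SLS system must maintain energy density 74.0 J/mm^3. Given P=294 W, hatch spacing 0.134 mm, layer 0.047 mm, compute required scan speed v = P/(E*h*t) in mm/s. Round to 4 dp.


v = 294 / (74.0*0.134*0.047) = 630.8309 mm/s


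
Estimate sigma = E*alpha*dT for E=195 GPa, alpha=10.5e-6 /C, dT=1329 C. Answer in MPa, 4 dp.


sigma = 195*1000 * 10.5e-6 * 1329 = 2721.1275 MPa


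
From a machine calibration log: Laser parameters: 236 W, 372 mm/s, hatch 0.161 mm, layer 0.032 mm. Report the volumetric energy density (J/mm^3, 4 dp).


E = 236 / (372*0.161*0.032) = 123.1383 J/mm^3


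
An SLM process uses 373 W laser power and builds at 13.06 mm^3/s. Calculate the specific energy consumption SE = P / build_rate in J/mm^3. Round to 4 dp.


SE = 373 / 13.06 = 28.5605 J/mm^3


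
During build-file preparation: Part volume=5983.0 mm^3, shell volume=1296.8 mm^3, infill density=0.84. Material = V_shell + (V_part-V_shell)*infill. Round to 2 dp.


V_infill = (5983.0 - 1296.8) * 0.84 = 3936.41
V_total = 1296.8 + 3936.41 = 5233.21 mm^3


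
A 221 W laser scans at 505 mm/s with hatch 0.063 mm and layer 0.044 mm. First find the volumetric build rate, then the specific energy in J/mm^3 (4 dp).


Build rate = 505 * 0.063 * 0.044 = 1.39986 mm^3/s
SE = 221 / 1.39986 = 157.8729 J/mm^3


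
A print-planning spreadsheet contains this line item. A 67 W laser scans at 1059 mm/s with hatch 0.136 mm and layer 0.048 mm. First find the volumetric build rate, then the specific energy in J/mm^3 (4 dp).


Build rate = 1059 * 0.136 * 0.048 = 6.913152 mm^3/s
SE = 67 / 6.913152 = 9.6917 J/mm^3


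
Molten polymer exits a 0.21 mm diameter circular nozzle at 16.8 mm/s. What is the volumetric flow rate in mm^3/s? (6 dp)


A = pi*(0.21/2)^2 = 0.03463606 mm^2
Q = 0.03463606 * 16.8 = 0.581886 mm^3/s


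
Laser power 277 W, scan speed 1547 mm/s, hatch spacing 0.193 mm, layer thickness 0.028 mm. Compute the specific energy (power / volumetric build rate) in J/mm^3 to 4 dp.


Build rate = 1547 * 0.193 * 0.028 = 8.359988 mm^3/s
SE = 277 / 8.359988 = 33.134 J/mm^3


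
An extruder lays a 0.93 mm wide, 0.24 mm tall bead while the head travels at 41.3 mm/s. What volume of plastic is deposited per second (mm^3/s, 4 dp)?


Rate = 0.93 * 0.24 * 41.3 = 9.2182 mm^3/s


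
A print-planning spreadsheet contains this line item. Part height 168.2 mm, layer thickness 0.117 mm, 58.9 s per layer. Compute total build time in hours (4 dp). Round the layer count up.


Layers = ceil(168.2/0.117) = 1438
t = 1438 * 58.9 / 3600 = 23.5273 hrs


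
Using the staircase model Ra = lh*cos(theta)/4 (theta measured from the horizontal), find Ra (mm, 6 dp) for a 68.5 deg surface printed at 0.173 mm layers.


Ra = 0.173 * cos(68.5) / 4 = 0.015851 mm


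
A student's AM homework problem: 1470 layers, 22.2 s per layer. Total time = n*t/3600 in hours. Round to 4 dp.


t = 1470 * 22.2 / 3600 = 9.065 hrs


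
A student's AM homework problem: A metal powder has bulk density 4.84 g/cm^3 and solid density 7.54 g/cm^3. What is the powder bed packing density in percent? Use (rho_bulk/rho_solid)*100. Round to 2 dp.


Packing = (4.84/7.54)*100 = 64.19 %


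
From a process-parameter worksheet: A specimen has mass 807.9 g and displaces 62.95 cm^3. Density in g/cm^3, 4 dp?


rho = 807.9 / 62.95 = 12.834 g/cm^3


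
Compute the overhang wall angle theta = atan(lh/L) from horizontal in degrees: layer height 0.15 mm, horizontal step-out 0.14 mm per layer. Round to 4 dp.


angle = atan(0.15/0.14) = 46.9749 degrees


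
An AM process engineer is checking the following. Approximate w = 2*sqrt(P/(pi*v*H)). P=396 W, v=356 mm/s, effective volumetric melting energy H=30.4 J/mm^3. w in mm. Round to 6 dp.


w = 2*sqrt(396/(pi*356*30.4)) = 0.215844 mm


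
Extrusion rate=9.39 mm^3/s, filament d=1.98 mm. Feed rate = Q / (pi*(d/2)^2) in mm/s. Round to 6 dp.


A = pi*(1.98/2)^2 = 3.079075
v = 9.39 / 3.079075 = 3.049617 mm/s


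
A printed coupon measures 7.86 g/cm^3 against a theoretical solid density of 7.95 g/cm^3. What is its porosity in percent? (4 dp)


Porosity = (1-7.86/7.95)*100 = 1.1321 %


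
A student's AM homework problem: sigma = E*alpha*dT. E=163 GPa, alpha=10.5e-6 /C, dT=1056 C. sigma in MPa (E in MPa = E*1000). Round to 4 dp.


sigma = 163*1000 * 10.5e-6 * 1056 = 1807.344 MPa
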